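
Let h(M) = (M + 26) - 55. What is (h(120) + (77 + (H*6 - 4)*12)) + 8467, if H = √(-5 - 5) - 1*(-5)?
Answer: 8947 + 72*I*√10 ≈ 8947.0 + 227.68*I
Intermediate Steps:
H = 5 + I*√10 (H = √(-10) + 5 = I*√10 + 5 = 5 + I*√10 ≈ 5.0 + 3.1623*I)
h(M) = -29 + M (h(M) = (26 + M) - 55 = -29 + M)
(h(120) + (77 + (H*6 - 4)*12)) + 8467 = ((-29 + 120) + (77 + ((5 + I*√10)*6 - 4)*12)) + 8467 = (91 + (77 + ((30 + 6*I*√10) - 4)*12)) + 8467 = (91 + (77 + (26 + 6*I*√10)*12)) + 8467 = (91 + (77 + (312 + 72*I*√10))) + 8467 = (91 + (389 + 72*I*√10)) + 8467 = (480 + 72*I*√10) + 8467 = 8947 + 72*I*√10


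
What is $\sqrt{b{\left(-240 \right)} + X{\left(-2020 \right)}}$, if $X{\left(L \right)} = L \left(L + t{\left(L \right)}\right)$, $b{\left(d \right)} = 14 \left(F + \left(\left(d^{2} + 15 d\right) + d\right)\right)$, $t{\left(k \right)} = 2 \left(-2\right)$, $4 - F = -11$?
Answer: $\sqrt{4841330} \approx 2200.3$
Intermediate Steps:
$F = 15$ ($F = 4 - -11 = 4 + 11 = 15$)
$t{\left(k \right)} = -4$
$b{\left(d \right)} = 210 + 14 d^{2} + 224 d$ ($b{\left(d \right)} = 14 \left(15 + \left(\left(d^{2} + 15 d\right) + d\right)\right) = 14 \left(15 + \left(d^{2} + 16 d\right)\right) = 14 \left(15 + d^{2} + 16 d\right) = 210 + 14 d^{2} + 224 d$)
$X{\left(L \right)} = L \left(-4 + L\right)$ ($X{\left(L \right)} = L \left(L - 4\right) = L \left(-4 + L\right)$)
$\sqrt{b{\left(-240 \right)} + X{\left(-2020 \right)}} = \sqrt{\left(210 + 14 \left(-240\right)^{2} + 224 \left(-240\right)\right) - 2020 \left(-4 - 2020\right)} = \sqrt{\left(210 + 14 \cdot 57600 - 53760\right) - -4088480} = \sqrt{\left(210 + 806400 - 53760\right) + 4088480} = \sqrt{752850 + 4088480} = \sqrt{4841330}$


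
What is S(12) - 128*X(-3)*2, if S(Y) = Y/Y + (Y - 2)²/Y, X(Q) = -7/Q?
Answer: -588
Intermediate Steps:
S(Y) = 1 + (-2 + Y)²/Y
S(12) - 128*X(-3)*2 = (12 + (-2 + 12)²)/12 - 128*(-7/(-3))*2 = (12 + 10²)/12 - 128*(-7*(-⅓))*2 = (12 + 100)/12 - 896*2/3 = (1/12)*112 - 128*14/3 = 28/3 - 1792/3 = -588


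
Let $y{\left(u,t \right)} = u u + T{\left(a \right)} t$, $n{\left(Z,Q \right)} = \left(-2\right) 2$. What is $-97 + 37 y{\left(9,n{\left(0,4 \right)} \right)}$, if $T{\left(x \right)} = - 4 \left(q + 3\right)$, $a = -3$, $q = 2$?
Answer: $5860$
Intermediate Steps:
$n{\left(Z,Q \right)} = -4$
$T{\left(x \right)} = -20$ ($T{\left(x \right)} = - 4 \left(2 + 3\right) = \left(-4\right) 5 = -20$)
$y{\left(u,t \right)} = u^{2} - 20 t$ ($y{\left(u,t \right)} = u u - 20 t = u^{2} - 20 t$)
$-97 + 37 y{\left(9,n{\left(0,4 \right)} \right)} = -97 + 37 \left(9^{2} - -80\right) = -97 + 37 \left(81 + 80\right) = -97 + 37 \cdot 161 = -97 + 5957 = 5860$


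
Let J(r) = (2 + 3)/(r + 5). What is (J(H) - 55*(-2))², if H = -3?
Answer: 50625/4 ≈ 12656.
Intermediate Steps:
J(r) = 5/(5 + r)
(J(H) - 55*(-2))² = (5/(5 - 3) - 55*(-2))² = (5/2 + 110)² = (225/2)² = 50625/4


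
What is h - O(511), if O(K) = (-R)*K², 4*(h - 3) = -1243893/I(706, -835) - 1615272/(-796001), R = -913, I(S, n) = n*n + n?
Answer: -176204683729145965671/739102848520 ≈ -2.3840e+8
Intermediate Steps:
I(S, n) = n + n² (I(S, n) = n² + n = n + n²)
h = 2262214944289/739102848520 (h = 3 + (-1243893*(-1/(835*(1 - 835))) - 1615272/(-796001))/4 = 3 + (-1243893/((-835*(-834))) - 1615272*(-1/796001))/4 = 3 + (-1243893/696390 + 1615272/796001)/4 = 3 + (-1243893*1/696390 + 1615272/796001)/4 = 3 + (-414631/232130 + 1615272/796001)/4 = 3 + (¼)*(44906398729/184775712130) = 3 + 44906398729/739102848520 = 2262214944289/739102848520 ≈ 3.0608)
O(K) = 913*K² (O(K) = (-1*(-913))*K² = 913*K²)
h - O(511) = 2262214944289/739102848520 - 913*511² = 2262214944289/739102848520 - 913*261121 = 2262214944289/739102848520 - 1*238403473 = 2262214944289/739102848520 - 238403473 = -176204683729145965671/739102848520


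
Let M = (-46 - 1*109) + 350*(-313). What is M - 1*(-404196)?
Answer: 294491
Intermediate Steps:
M = -109705 (M = (-46 - 109) - 109550 = -155 - 109550 = -109705)
M - 1*(-404196) = -109705 - 1*(-404196) = -109705 + 404196 = 294491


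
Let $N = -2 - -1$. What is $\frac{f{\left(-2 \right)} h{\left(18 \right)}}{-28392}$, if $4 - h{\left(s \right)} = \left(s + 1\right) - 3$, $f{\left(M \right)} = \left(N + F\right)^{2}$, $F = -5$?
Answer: $\frac{18}{1183} \approx 0.015216$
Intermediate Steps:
$N = -1$ ($N = -2 + 1 = -1$)
$f{\left(M \right)} = 36$ ($f{\left(M \right)} = \left(-1 - 5\right)^{2} = \left(-6\right)^{2} = 36$)
$h{\left(s \right)} = 6 - s$ ($h{\left(s \right)} = 4 - \left(\left(s + 1\right) - 3\right) = 4 - \left(\left(1 + s\right) - 3\right) = 4 - \left(-2 + s\right) = 6 - s$)
$\frac{f{\left(-2 \right)} h{\left(18 \right)}}{-28392} = \frac{36 \left(6 - 18\right)}{-28392} = 36 \left(6 - 18\right) \left(- \frac{1}{28392}\right) = 36 \left(-12\right) \left(- \frac{1}{28392}\right) = \left(-432\right) \left(- \frac{1}{28392}\right) = \frac{18}{1183}$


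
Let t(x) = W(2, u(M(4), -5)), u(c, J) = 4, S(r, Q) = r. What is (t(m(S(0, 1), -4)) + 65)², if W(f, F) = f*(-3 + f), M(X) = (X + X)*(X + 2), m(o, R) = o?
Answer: 3969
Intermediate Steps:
M(X) = 2*X*(2 + X) (M(X) = (2*X)*(2 + X) = 2*X*(2 + X))
t(x) = -2 (t(x) = 2*(-3 + 2) = 2*(-1) = -2)
(t(m(S(0, 1), -4)) + 65)² = (-2 + 65)² = 63² = 3969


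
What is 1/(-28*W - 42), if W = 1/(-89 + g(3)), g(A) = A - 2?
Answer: -22/917 ≈ -0.023991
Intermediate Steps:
g(A) = -2 + A
W = -1/88 (W = 1/(-89 + (-2 + 3)) = 1/(-89 + 1) = 1/(-88) = -1/88 ≈ -0.011364)
1/(-28*W - 42) = 1/(-28*(-1/88) - 42) = 1/(7/22 - 42) = 1/(-917/22) = -22/917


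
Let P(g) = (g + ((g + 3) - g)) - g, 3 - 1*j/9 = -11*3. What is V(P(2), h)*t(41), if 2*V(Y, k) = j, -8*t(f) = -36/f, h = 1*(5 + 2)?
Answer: 729/41 ≈ 17.780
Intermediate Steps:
h = 7 (h = 1*7 = 7)
j = 324 (j = 27 - (-99)*3 = 27 - 9*(-33) = 27 + 297 = 324)
t(f) = 9/(2*f) (t(f) = -(-9)/(2*f) = 9/(2*f))
P(g) = 3 (P(g) = (g + ((3 + g) - g)) - g = (g + 3) - g = (3 + g) - g = 3)
V(Y, k) = 162 (V(Y, k) = (½)*324 = 162)
V(P(2), h)*t(41) = 162*((9/2)/41) = 162*((9/2)*(1/41)) = 162*(9/82) = 729/41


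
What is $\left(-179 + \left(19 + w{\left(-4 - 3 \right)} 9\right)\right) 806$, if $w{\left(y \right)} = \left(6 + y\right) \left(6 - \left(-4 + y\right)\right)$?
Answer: $-252278$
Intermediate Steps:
$w{\left(y \right)} = \left(6 + y\right) \left(10 - y\right)$
$\left(-179 + \left(19 + w{\left(-4 - 3 \right)} 9\right)\right) 806 = \left(-179 + \left(19 + \left(60 - \left(-4 - 3\right)^{2} + 4 \left(-4 - 3\right)\right) 9\right)\right) 806 = \left(-179 + \left(19 + \left(60 - \left(-7\right)^{2} + 4 \left(-7\right)\right) 9\right)\right) 806 = \left(-179 + \left(19 + \left(60 - 49 - 28\right) 9\right)\right) 806 = \left(-179 + \left(19 - 153\right)\right) 806 = \left(-179 - 134\right) 806 = \left(-313\right) 806 = -252278$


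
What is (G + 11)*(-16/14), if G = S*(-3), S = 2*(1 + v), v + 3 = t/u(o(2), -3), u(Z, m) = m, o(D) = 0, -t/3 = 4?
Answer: 8/7 ≈ 1.1429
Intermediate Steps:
t = -12 (t = -3*4 = -12)
v = 1 (v = -3 - 12/(-3) = -3 - 12*(-⅓) = -3 + 4 = 1)
S = 4 (S = 2*(1 + 1) = 2*2 = 4)
G = -12 (G = 4*(-3) = -12)
(G + 11)*(-16/14) = (-12 + 11)*(-16/14) = -(-16)/14 = -1*(-8/7) = 8/7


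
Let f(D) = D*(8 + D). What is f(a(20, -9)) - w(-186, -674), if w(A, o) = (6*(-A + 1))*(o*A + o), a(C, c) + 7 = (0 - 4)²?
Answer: -139902027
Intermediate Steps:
a(C, c) = 9 (a(C, c) = -7 + (0 - 4)² = -7 + (-4)² = -7 + 16 = 9)
w(A, o) = (6 - 6*A)*(o + A*o) (w(A, o) = (6*(1 - A))*(A*o + o) = (6 - 6*A)*(o + A*o))
f(a(20, -9)) - w(-186, -674) = 9*(8 + 9) - 6*(-674)*(1 - 1*(-186)²) = 9*17 - 6*(-674)*(1 - 1*34596) = 153 - 6*(-674)*(1 - 34596) = 153 - 6*(-674)*(-34595) = 153 - 1*139902180 = 153 - 139902180 = -139902027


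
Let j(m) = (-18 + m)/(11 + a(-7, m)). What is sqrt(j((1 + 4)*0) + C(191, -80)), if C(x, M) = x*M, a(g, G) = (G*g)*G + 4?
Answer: I*sqrt(382030)/5 ≈ 123.62*I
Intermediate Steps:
a(g, G) = 4 + g*G**2 (a(g, G) = g*G**2 + 4 = 4 + g*G**2)
j(m) = (-18 + m)/(15 - 7*m**2) (j(m) = (-18 + m)/(11 + (4 - 7*m**2)) = (-18 + m)/(15 - 7*m**2))
C(x, M) = M*x
sqrt(j((1 + 4)*0) + C(191, -80)) = sqrt((18 - (1 + 4)*0)/(-15 + 7*((1 + 4)*0)**2) - 80*191) = sqrt((18 - 5*0)/(-15 + 7*(5*0)**2) - 15280) = sqrt((18 - 1*0)/(-15 + 7*0**2) - 15280) = sqrt((18 + 0)/(-15 + 7*0) - 15280) = sqrt(18/(-15 + 0) - 15280) = sqrt(18/(-15) - 15280) = sqrt(-1/15*18 - 15280) = sqrt(-6/5 - 15280) = sqrt(-76406/5) = I*sqrt(382030)/5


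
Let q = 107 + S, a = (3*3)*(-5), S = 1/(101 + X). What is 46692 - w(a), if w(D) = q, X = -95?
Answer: 279509/6 ≈ 46585.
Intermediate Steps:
S = ⅙ (S = 1/(101 - 95) = 1/6 = ⅙ ≈ 0.16667)
a = -45 (a = 9*(-5) = -45)
q = 643/6 (q = 107 + ⅙ = 643/6 ≈ 107.17)
w(D) = 643/6
46692 - w(a) = 46692 - 1*643/6 = 46692 - 643/6 = 279509/6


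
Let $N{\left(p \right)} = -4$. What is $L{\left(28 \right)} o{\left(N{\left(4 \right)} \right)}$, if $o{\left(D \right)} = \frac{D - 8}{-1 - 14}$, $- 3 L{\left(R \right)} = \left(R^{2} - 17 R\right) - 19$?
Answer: $- \frac{1156}{15} \approx -77.067$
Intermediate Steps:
$L{\left(R \right)} = \frac{19}{3} - \frac{R^{2}}{3} + \frac{17 R}{3}$ ($L{\left(R \right)} = - \frac{\left(R^{2} - 17 R\right) - 19}{3} = - \frac{-19 + R^{2} - 17 R}{3} = \frac{19}{3} - \frac{R^{2}}{3} + \frac{17 R}{3}$)
$o{\left(D \right)} = \frac{8}{15} - \frac{D}{15}$ ($o{\left(D \right)} = \frac{-8 + D}{-15} = \left(-8 + D\right) \left(- \frac{1}{15}\right) = \frac{8}{15} - \frac{D}{15}$)
$L{\left(28 \right)} o{\left(N{\left(4 \right)} \right)} = \left(\frac{19}{3} - \frac{28^{2}}{3} + \frac{17}{3} \cdot 28\right) \left(\frac{8}{15} - - \frac{4}{15}\right) = \left(\frac{19}{3} - \frac{784}{3} + \frac{476}{3}\right) \left(\frac{8}{15} + \frac{4}{15}\right) = \left(\frac{19}{3} - \frac{784}{3} + \frac{476}{3}\right) \frac{4}{5} = \left(- \frac{289}{3}\right) \frac{4}{5} = - \frac{1156}{15}$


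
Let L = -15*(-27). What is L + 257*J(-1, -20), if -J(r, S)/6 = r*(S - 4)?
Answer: -36603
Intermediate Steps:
L = 405
J(r, S) = -6*r*(-4 + S) (J(r, S) = -6*r*(S - 4) = -6*r*(-4 + S))
L + 257*J(-1, -20) = 405 + 257*(6*(-1)*(4 - 1*(-20))) = 405 + 257*(6*(-1)*(4 + 20)) = 405 + 257*(6*(-1)*24) = 405 + 257*(-144) = 405 - 37008 = -36603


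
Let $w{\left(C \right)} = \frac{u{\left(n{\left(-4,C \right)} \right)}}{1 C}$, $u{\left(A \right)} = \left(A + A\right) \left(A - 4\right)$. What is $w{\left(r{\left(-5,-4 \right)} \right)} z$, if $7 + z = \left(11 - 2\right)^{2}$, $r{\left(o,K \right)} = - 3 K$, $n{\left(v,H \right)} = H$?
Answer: $1184$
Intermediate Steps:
$u{\left(A \right)} = 2 A \left(-4 + A\right)$
$w{\left(C \right)} = -8 + 2 C$ ($w{\left(C \right)} = \frac{2 C \left(-4 + C\right)}{1 C} = \frac{2 C \left(-4 + C\right)}{C} = -8 + 2 C$)
$z = 74$ ($z = -7 + \left(11 - 2\right)^{2} = -7 + 9^{2} = -7 + 81 = 74$)
$w{\left(r{\left(-5,-4 \right)} \right)} z = \left(-8 + 2 \left(\left(-3\right) \left(-4\right)\right)\right) 74 = \left(-8 + 2 \cdot 12\right) 74 = \left(-8 + 24\right) 74 = 16 \cdot 74 = 1184$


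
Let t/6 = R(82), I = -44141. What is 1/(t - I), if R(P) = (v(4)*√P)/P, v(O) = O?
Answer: 1809781/79885542833 - 12*√82/79885542833 ≈ 2.2653e-5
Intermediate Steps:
R(P) = 4/√P (R(P) = (4*√P)/P = 4/√P)
t = 12*√82/41 (t = 6*(4/√82) = 6*(4*(√82/82)) = 6*(2*√82/41) = 12*√82/41 ≈ 2.6504)
1/(t - I) = 1/(12*√82/41 - 1*(-44141)) = 1/(12*√82/41 + 44141) = 1/(44141 + 12*√82/41)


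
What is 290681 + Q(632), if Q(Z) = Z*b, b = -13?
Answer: 282465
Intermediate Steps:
Q(Z) = -13*Z (Q(Z) = Z*(-13) = -13*Z)
290681 + Q(632) = 290681 - 13*632 = 290681 - 8216 = 282465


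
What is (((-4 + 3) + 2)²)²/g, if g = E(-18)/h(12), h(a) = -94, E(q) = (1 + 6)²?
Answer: -94/49 ≈ -1.9184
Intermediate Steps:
E(q) = 49 (E(q) = 7² = 49)
g = -49/94 (g = 49/(-94) = 49*(-1/94) = -49/94 ≈ -0.52128)
(((-4 + 3) + 2)²)²/g = (((-4 + 3) + 2)²)²/(-49/94) = ((-1 + 2)²)²*(-94/49) = (1²)²*(-94/49) = 1²*(-94/49) = 1*(-94/49) = -94/49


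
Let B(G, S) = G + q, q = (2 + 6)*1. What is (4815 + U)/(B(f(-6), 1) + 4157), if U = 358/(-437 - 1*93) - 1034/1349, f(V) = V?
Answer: 1720774794/1486780115 ≈ 1.1574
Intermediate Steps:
U = -515481/357485 (U = 358/(-437 - 93) - 1034*1/1349 = 358/(-530) - 1034/1349 = 358*(-1/530) - 1034/1349 = -179/265 - 1034/1349 = -515481/357485 ≈ -1.4420)
q = 8 (q = 8*1 = 8)
B(G, S) = 8 + G (B(G, S) = G + 8 = 8 + G)
(4815 + U)/(B(f(-6), 1) + 4157) = (4815 - 515481/357485)/((8 - 6) + 4157) = 1720774794/(357485*(2 + 4157)) = (1720774794/357485)/4159 = (1720774794/357485)*(1/4159) = 1720774794/1486780115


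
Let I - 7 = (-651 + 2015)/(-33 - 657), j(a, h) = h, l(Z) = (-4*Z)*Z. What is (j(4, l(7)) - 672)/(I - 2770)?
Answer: 299460/953917 ≈ 0.31393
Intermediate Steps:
l(Z) = -4*Z²
I = 1733/345 (I = 7 + (-651 + 2015)/(-33 - 657) = 7 + 1364/(-690) = 7 + 1364*(-1/690) = 7 - 682/345 = 1733/345 ≈ 5.0232)
(j(4, l(7)) - 672)/(I - 2770) = (-4*7² - 672)/(1733/345 - 2770) = (-4*49 - 672)/(-953917/345) = (-196 - 672)*(-345/953917) = -868*(-345/953917) = 299460/953917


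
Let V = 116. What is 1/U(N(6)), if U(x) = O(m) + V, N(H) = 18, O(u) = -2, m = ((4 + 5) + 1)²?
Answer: 1/114 ≈ 0.0087719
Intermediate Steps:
m = 100 (m = (9 + 1)² = 10² = 100)
U(x) = 114 (U(x) = -2 + 116 = 114)
1/U(N(6)) = 1/114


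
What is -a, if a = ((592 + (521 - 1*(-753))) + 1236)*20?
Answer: -62040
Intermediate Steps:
a = 62040 (a = ((592 + (521 + 753)) + 1236)*20 = ((592 + 1274) + 1236)*20 = (1866 + 1236)*20 = 3102*20 = 62040)
-a = -1*62040 = -62040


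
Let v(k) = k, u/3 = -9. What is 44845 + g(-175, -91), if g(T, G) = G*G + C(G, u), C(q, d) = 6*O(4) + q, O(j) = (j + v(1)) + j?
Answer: 53089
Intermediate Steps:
u = -27 (u = 3*(-9) = -27)
O(j) = 1 + 2*j (O(j) = (j + 1) + j = (1 + j) + j = 1 + 2*j)
C(q, d) = 54 + q (C(q, d) = 6*(1 + 2*4) + q = 6*(1 + 8) + q = 6*9 + q = 54 + q)
g(T, G) = 54 + G + G² (g(T, G) = G*G + (54 + G) = G² + (54 + G) = 54 + G + G²)
44845 + g(-175, -91) = 44845 + (54 - 91 + (-91)²) = 44845 + (54 - 91 + 8281) = 44845 + 8244 = 53089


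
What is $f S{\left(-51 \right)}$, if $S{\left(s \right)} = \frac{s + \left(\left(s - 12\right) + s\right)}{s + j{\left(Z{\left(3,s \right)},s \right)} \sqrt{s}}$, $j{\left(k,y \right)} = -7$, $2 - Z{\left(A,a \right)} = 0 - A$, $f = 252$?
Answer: $\frac{2079}{5} - \frac{4851 i \sqrt{51}}{85} \approx 415.8 - 407.57 i$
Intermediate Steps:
$Z{\left(A,a \right)} = 2 + A$ ($Z{\left(A,a \right)} = 2 - \left(0 - A\right) = 2 - - A = 2 + A$)
$S{\left(s \right)} = \frac{-12 + 3 s}{s - 7 \sqrt{s}}$ ($S{\left(s \right)} = \frac{s + \left(\left(s - 12\right) + s\right)}{s - 7 \sqrt{s}} = \frac{s + \left(\left(-12 + s\right) + s\right)}{s - 7 \sqrt{s}} = \frac{s + \left(-12 + 2 s\right)}{s - 7 \sqrt{s}} = \frac{-12 + 3 s}{s - 7 \sqrt{s}}$)
$f S{\left(-51 \right)} = 252 \frac{3 \left(-4 - 51\right)}{-51 - 7 \sqrt{-51}} = 252 \cdot 3 \frac{1}{-51 - 7 i \sqrt{51}} \left(-55\right) = 252 \left(- \frac{165}{-51 - 7 i \sqrt{51}}\right) = - \frac{41580}{-51 - 7 i \sqrt{51}}$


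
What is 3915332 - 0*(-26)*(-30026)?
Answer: 3915332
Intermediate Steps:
3915332 - 0*(-26)*(-30026) = 3915332 - 0*(-30026) = 3915332 - 1*0 = 3915332 + 0 = 3915332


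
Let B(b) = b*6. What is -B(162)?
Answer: -972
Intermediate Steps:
B(b) = 6*b
-B(162) = -6*162 = -1*972 = -972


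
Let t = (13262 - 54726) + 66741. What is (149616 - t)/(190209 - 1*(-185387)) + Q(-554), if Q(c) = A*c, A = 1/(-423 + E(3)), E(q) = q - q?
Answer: 260675581/158877108 ≈ 1.6407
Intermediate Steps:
t = 25277 (t = -41464 + 66741 = 25277)
E(q) = 0
A = -1/423 (A = 1/(-423 + 0) = 1/(-423) = -1/423 ≈ -0.0023641)
Q(c) = -c/423
(149616 - t)/(190209 - 1*(-185387)) + Q(-554) = (149616 - 1*25277)/(190209 - 1*(-185387)) - 1/423*(-554) = (149616 - 25277)/(190209 + 185387) + 554/423 = 124339/375596 + 554/423 = 260675581/158877108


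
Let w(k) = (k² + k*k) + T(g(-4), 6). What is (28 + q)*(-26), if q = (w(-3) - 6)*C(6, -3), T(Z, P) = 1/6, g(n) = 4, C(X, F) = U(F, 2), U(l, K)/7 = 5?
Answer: -35399/3 ≈ -11800.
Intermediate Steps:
U(l, K) = 35 (U(l, K) = 7*5 = 35)
C(X, F) = 35
T(Z, P) = ⅙
w(k) = ⅙ + 2*k² (w(k) = (k² + k*k) + ⅙ = (k² + k²) + ⅙ = 2*k² + ⅙ = ⅙ + 2*k²)
q = 2555/6 (q = ((⅙ + 2*(-3)²) - 6)*35 = ((⅙ + 2*9) - 6)*35 = ((⅙ + 18) - 6)*35 = (109/6 - 6)*35 = (73/6)*35 = 2555/6 ≈ 425.83)
(28 + q)*(-26) = (28 + 2555/6)*(-26) = (2723/6)*(-26) = -35399/3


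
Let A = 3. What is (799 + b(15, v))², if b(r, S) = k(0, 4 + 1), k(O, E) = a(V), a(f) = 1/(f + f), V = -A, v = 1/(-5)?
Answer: 22972849/36 ≈ 6.3814e+5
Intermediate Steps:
v = -⅕ ≈ -0.20000
V = -3 (V = -1*3 = -3)
a(f) = 1/(2*f)
k(O, E) = -⅙ (k(O, E) = (½)/(-3) = (½)*(-⅓) = -⅙)
b(r, S) = -⅙
(799 + b(15, v))² = (799 - ⅙)² = (4793/6)² = 22972849/36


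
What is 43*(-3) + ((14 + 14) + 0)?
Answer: -101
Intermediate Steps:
43*(-3) + ((14 + 14) + 0) = -129 + (28 + 0) = -129 + 28 = -101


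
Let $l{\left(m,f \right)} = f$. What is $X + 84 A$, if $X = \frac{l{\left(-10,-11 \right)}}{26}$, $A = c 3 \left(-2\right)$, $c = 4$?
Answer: $- \frac{52427}{26} \approx -2016.4$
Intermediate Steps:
$A = -24$ ($A = 4 \cdot 3 \left(-2\right) = 12 \left(-2\right) = -24$)
$X = - \frac{11}{26} \approx -0.42308$
$X + 84 A = - \frac{11}{26} + 84 \left(-24\right) = - \frac{11}{26} - 2016 = - \frac{52427}{26}$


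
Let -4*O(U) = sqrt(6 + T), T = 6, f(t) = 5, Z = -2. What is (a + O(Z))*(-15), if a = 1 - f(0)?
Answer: 60 + 15*sqrt(3)/2 ≈ 72.990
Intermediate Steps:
O(U) = -sqrt(3)/2 (O(U) = -sqrt(6 + 6)/4 = -sqrt(3)/2)
a = -4 (a = 1 - 1*5 = 1 - 5 = -4)
(a + O(Z))*(-15) = (-4 - sqrt(3)/2)*(-15) = 60 + 15*sqrt(3)/2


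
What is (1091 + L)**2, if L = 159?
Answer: 1562500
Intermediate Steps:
(1091 + L)**2 = (1091 + 159)**2 = 1250**2 = 1562500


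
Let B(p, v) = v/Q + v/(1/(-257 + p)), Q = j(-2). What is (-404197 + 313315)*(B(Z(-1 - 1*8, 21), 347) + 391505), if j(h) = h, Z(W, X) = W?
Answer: -27176399019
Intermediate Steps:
Q = -2
B(p, v) = -v/2 + v*(-257 + p) (B(p, v) = v/(-2) + v/(1/(-257 + p)) = v*(-½) + v*(-257 + p) = -v/2 + v*(-257 + p))
(-404197 + 313315)*(B(Z(-1 - 1*8, 21), 347) + 391505) = (-404197 + 313315)*((½)*347*(-515 + 2*(-1 - 1*8)) + 391505) = -90882*((½)*347*(-515 + 2*(-1 - 8)) + 391505) = -90882*((½)*347*(-515 + 2*(-9)) + 391505) = -90882*((½)*347*(-515 - 18) + 391505) = -90882*((½)*347*(-533) + 391505) = -90882*(-184951/2 + 391505) = -90882*598059/2 = -27176399019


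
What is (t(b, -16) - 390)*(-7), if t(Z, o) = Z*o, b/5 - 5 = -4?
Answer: 3290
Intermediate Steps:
b = 5 (b = 25 + 5*(-4) = 25 - 20 = 5)
(t(b, -16) - 390)*(-7) = (5*(-16) - 390)*(-7) = (-80 - 390)*(-7) = -470*(-7) = 3290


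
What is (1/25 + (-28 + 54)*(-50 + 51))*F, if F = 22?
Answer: 14322/25 ≈ 572.88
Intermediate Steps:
(1/25 + (-28 + 54)*(-50 + 51))*F = (1/25 + (-28 + 54)*(-50 + 51))*22 = (1/25 + 26*1)*22 = (1/25 + 26)*22 = (651/25)*22 = 14322/25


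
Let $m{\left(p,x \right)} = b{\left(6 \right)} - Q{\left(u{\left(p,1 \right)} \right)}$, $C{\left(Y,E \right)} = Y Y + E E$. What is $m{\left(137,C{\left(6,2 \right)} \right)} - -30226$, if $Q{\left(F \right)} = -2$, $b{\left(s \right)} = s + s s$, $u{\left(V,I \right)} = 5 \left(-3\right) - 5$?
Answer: $30270$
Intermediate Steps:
$u{\left(V,I \right)} = -20$ ($u{\left(V,I \right)} = -15 - 5 = -20$)
$b{\left(s \right)} = s + s^{2}$
$C{\left(Y,E \right)} = E^{2} + Y^{2}$ ($C{\left(Y,E \right)} = Y^{2} + E^{2} = E^{2} + Y^{2}$)
$m{\left(p,x \right)} = 44$ ($m{\left(p,x \right)} = 6 \left(1 + 6\right) - -2 = 6 \cdot 7 + 2 = 42 + 2 = 44$)
$m{\left(137,C{\left(6,2 \right)} \right)} - -30226 = 44 - -30226 = 44 + 30226 = 30270$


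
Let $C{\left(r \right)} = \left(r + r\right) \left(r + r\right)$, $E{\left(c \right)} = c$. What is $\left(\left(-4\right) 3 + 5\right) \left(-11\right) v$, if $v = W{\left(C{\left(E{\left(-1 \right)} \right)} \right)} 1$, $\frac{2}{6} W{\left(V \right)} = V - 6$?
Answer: $-462$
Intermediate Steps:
$C{\left(r \right)} = 4 r^{2}$ ($C{\left(r \right)} = 2 r 2 r = 4 r^{2}$)
$W{\left(V \right)} = -18 + 3 V$ ($W{\left(V \right)} = 3 \left(V - 6\right) = 3 \left(-6 + V\right) = -18 + 3 V$)
$v = -6$ ($v = \left(-18 + 3 \cdot 4 \left(-1\right)^{2}\right) 1 = \left(-18 + 3 \cdot 4 \cdot 1\right) 1 = \left(-18 + 3 \cdot 4\right) 1 = \left(-18 + 12\right) 1 = \left(-6\right) 1 = -6$)
$\left(\left(-4\right) 3 + 5\right) \left(-11\right) v = \left(\left(-4\right) 3 + 5\right) \left(-11\right) \left(-6\right) = \left(-12 + 5\right) \left(-11\right) \left(-6\right) = \left(-7\right) \left(-11\right) \left(-6\right) = 77 \left(-6\right) = -462$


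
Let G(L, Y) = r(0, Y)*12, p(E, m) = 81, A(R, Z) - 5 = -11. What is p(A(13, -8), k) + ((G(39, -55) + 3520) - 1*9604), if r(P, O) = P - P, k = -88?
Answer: -6003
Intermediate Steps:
r(P, O) = 0
A(R, Z) = -6 (A(R, Z) = 5 - 11 = -6)
G(L, Y) = 0 (G(L, Y) = 0*12 = 0)
p(A(13, -8), k) + ((G(39, -55) + 3520) - 1*9604) = 81 + ((0 + 3520) - 1*9604) = 81 + (3520 - 9604) = 81 - 6084 = -6003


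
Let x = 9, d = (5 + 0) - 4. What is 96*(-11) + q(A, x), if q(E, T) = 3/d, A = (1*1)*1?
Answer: -1053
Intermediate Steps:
d = 1 (d = 5 - 4 = 1)
A = 1 (A = 1*1 = 1)
q(E, T) = 3 (q(E, T) = 3/1 = 3*1 = 3)
96*(-11) + q(A, x) = 96*(-11) + 3 = -1056 + 3 = -1053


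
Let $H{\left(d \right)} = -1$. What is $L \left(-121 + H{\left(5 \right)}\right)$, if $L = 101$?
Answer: $-12322$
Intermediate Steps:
$L \left(-121 + H{\left(5 \right)}\right) = 101 \left(-121 - 1\right) = 101 \left(-122\right) = -12322$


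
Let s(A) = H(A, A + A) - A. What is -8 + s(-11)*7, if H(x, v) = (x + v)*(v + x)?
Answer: 7692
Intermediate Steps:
H(x, v) = (v + x)² (H(x, v) = (v + x)*(v + x) = (v + x)²)
s(A) = -A + 9*A² (s(A) = ((A + A) + A)² - A = (2*A + A)² - A = (3*A)² - A = 9*A² - A = -A + 9*A²)
-8 + s(-11)*7 = -8 - 11*(-1 + 9*(-11))*7 = -8 - 11*(-1 - 99)*7 = -8 - 11*(-100)*7 = -8 + 1100*7 = -8 + 7700 = 7692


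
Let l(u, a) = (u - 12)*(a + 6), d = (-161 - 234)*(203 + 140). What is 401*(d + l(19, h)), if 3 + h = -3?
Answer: -54329485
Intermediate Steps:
h = -6 (h = -3 - 3 = -6)
d = -135485 (d = -395*343 = -135485)
l(u, a) = (-12 + u)*(6 + a)
401*(d + l(19, h)) = 401*(-135485 + (-72 - 12*(-6) + 6*19 - 6*19)) = 401*(-135485 + (-72 + 72 + 114 - 114)) = 401*(-135485 + 0) = 401*(-135485) = -54329485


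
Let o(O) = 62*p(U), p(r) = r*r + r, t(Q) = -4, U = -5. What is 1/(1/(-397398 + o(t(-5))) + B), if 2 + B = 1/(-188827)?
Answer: -74805326666/149611238317 ≈ -0.50000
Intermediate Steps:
p(r) = r + r**2 (p(r) = r**2 + r = r + r**2)
o(O) = 1240 (o(O) = 62*(-5*(1 - 5)) = 62*(-5*(-4)) = 62*20 = 1240)
B = -377655/188827 (B = -2 + 1/(-188827) = -2 - 1/188827 = -377655/188827 ≈ -2.0000)
1/(1/(-397398 + o(t(-5))) + B) = 1/(1/(-397398 + 1240) - 377655/188827) = 1/(1/(-396158) - 377655/188827) = 1/(-1/396158 - 377655/188827) = 1/(-149611238317/74805326666) = -74805326666/149611238317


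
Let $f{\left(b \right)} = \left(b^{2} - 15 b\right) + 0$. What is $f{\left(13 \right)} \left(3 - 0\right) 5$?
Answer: $-390$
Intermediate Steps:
$f{\left(b \right)} = b^{2} - 15 b$
$f{\left(13 \right)} \left(3 - 0\right) 5 = 13 \left(-15 + 13\right) \left(3 - 0\right) 5 = 13 \left(-2\right) \left(3 + \left(-5 + 5\right)\right) 5 = - 26 \left(3 + 0\right) 5 = - 26 \cdot 3 \cdot 5 = \left(-26\right) 15 = -390$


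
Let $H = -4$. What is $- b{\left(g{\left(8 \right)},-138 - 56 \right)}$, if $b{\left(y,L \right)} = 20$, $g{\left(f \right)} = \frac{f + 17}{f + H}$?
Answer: $-20$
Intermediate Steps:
$g{\left(f \right)} = \frac{17 + f}{-4 + f}$ ($g{\left(f \right)} = \frac{f + 17}{f - 4} = \frac{17 + f}{-4 + f}$)
$- b{\left(g{\left(8 \right)},-138 - 56 \right)} = \left(-1\right) 20 = -20$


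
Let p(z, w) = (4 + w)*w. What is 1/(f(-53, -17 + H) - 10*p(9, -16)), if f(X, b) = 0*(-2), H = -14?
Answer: -1/1920 ≈ -0.00052083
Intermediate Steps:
p(z, w) = w*(4 + w)
f(X, b) = 0
1/(f(-53, -17 + H) - 10*p(9, -16)) = 1/(0 - (-160)*(4 - 16)) = 1/(0 - (-160)*(-12)) = 1/(0 - 10*192) = 1/(0 - 1920) = 1/(-1920) = -1/1920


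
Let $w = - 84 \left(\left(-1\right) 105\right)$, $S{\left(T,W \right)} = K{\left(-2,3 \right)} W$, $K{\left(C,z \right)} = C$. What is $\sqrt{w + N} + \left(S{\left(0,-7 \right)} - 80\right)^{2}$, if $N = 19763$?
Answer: $4356 + \sqrt{28583} \approx 4525.1$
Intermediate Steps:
$S{\left(T,W \right)} = - 2 W$
$w = 8820$ ($w = \left(-84\right) \left(-105\right) = 8820$)
$\sqrt{w + N} + \left(S{\left(0,-7 \right)} - 80\right)^{2} = \sqrt{8820 + 19763} + \left(\left(-2\right) \left(-7\right) - 80\right)^{2} = \sqrt{28583} + \left(14 - 80\right)^{2} = \sqrt{28583} + \left(-66\right)^{2} = \sqrt{28583} + 4356 = 4356 + \sqrt{28583}$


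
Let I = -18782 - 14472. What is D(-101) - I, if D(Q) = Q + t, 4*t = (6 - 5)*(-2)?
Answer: 66305/2 ≈ 33153.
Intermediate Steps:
I = -33254
t = -½ (t = ((6 - 5)*(-2))/4 = (1*(-2))/4 = (¼)*(-2) = -½ ≈ -0.50000)
D(Q) = -½ + Q (D(Q) = Q - ½ = -½ + Q)
D(-101) - I = (-½ - 101) - 1*(-33254) = -203/2 + 33254 = 66305/2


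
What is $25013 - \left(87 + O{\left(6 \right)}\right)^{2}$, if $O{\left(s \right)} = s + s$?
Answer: $15212$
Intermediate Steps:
$O{\left(s \right)} = 2 s$
$25013 - \left(87 + O{\left(6 \right)}\right)^{2} = 25013 - \left(87 + 2 \cdot 6\right)^{2} = 25013 - \left(87 + 12\right)^{2} = 25013 - 99^{2} = 25013 - 9801 = 15212$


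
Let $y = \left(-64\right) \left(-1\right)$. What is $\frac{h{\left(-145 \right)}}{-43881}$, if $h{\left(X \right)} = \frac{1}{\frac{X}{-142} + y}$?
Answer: $- \frac{142}{405153273} \approx -3.5048 \cdot 10^{-7}$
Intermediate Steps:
$y = 64$
$h{\left(X \right)} = \frac{1}{64 - \frac{X}{142}}$ ($h{\left(X \right)} = \frac{1}{\frac{X}{-142} + 64} = \frac{1}{X \left(- \frac{1}{142}\right) + 64} = \frac{1}{- \frac{X}{142} + 64} = \frac{1}{64 - \frac{X}{142}}$)
$\frac{h{\left(-145 \right)}}{-43881} = \frac{\left(-142\right) \frac{1}{-9088 - 145}}{-43881} = - \frac{142}{-9233} \left(- \frac{1}{43881}\right) = \left(-142\right) \left(- \frac{1}{9233}\right) \left(- \frac{1}{43881}\right) = \frac{142}{9233} \left(- \frac{1}{43881}\right) = - \frac{142}{405153273}$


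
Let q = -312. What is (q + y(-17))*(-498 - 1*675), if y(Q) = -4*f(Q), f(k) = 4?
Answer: 384744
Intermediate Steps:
y(Q) = -16 (y(Q) = -4*4 = -16)
(q + y(-17))*(-498 - 1*675) = (-312 - 16)*(-498 - 1*675) = -328*(-498 - 675) = -328*(-1173) = 384744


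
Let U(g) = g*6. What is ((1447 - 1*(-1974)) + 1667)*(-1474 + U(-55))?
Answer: -9178752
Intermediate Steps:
U(g) = 6*g
((1447 - 1*(-1974)) + 1667)*(-1474 + U(-55)) = ((1447 - 1*(-1974)) + 1667)*(-1474 + 6*(-55)) = ((1447 + 1974) + 1667)*(-1474 - 330) = (3421 + 1667)*(-1804) = 5088*(-1804) = -9178752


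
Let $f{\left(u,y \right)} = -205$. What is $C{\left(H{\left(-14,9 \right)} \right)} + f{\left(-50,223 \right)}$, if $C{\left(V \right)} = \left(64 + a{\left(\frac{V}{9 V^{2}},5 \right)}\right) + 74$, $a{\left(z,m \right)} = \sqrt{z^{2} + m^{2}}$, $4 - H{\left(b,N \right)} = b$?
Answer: $-67 + \frac{\sqrt{656101}}{162} \approx -62.0$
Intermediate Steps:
$H{\left(b,N \right)} = 4 - b$
$a{\left(z,m \right)} = \sqrt{m^{2} + z^{2}}$
$C{\left(V \right)} = 138 + \sqrt{25 + \frac{1}{81 V^{2}}}$ ($C{\left(V \right)} = \left(64 + \sqrt{5^{2} + \left(\frac{V}{9 V^{2}}\right)^{2}}\right) + 74 = \left(64 + \sqrt{25 + \left(V \frac{1}{9 V^{2}}\right)^{2}}\right) + 74 = \left(64 + \sqrt{25 + \left(\frac{1}{9 V}\right)^{2}}\right) + 74 = \left(64 + \sqrt{25 + \frac{1}{81 V^{2}}}\right) + 74 = 138 + \sqrt{25 + \frac{1}{81 V^{2}}}$)
$C{\left(H{\left(-14,9 \right)} \right)} + f{\left(-50,223 \right)} = \left(138 + \frac{\sqrt{2025 + \frac{1}{\left(4 - -14\right)^{2}}}}{9}\right) - 205 = \left(138 + \frac{\sqrt{2025 + \frac{1}{\left(4 + 14\right)^{2}}}}{9}\right) - 205 = \left(138 + \frac{\sqrt{2025 + \frac{1}{324}}}{9}\right) - 205 = \left(138 + \frac{\sqrt{\frac{656101}{324}}}{9}\right) - 205 = \left(138 + \frac{\frac{1}{18} \sqrt{656101}}{9}\right) - 205 = \left(138 + \frac{\sqrt{656101}}{162}\right) - 205 = -67 + \frac{\sqrt{656101}}{162}$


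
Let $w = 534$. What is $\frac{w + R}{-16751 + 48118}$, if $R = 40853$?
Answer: $\frac{41387}{31367} \approx 1.3194$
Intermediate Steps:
$\frac{w + R}{-16751 + 48118} = \frac{534 + 40853}{-16751 + 48118} = \frac{41387}{31367}$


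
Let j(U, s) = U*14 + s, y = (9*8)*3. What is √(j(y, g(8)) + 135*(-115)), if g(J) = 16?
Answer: I*√12485 ≈ 111.74*I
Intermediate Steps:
y = 216 (y = 72*3 = 216)
j(U, s) = s + 14*U (j(U, s) = 14*U + s = s + 14*U)
√(j(y, g(8)) + 135*(-115)) = √((16 + 14*216) + 135*(-115)) = √((16 + 3024) - 15525) = √(3040 - 15525) = √(-12485) = I*√12485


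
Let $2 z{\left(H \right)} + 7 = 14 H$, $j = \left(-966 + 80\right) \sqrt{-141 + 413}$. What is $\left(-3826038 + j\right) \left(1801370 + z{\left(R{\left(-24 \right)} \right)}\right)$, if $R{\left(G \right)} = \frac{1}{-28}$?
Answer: $- \frac{13784191448835}{2} - 6384041990 \sqrt{17} \approx -6.9184 \cdot 10^{12}$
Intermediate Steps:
$R{\left(G \right)} = - \frac{1}{28}$
$j = - 3544 \sqrt{17}$ ($j = - 886 \sqrt{272} = - 886 \cdot 4 \sqrt{17} = - 3544 \sqrt{17} \approx -14612.0$)
$z{\left(H \right)} = - \frac{7}{2} + 7 H$ ($z{\left(H \right)} = - \frac{7}{2} + \frac{14 H}{2} = - \frac{7}{2} + 7 H$)
$\left(-3826038 + j\right) \left(1801370 + z{\left(R{\left(-24 \right)} \right)}\right) = \left(-3826038 - 3544 \sqrt{17}\right) \left(1801370 + \left(- \frac{7}{2} + 7 \left(- \frac{1}{28}\right)\right)\right) = \left(-3826038 - 3544 \sqrt{17}\right) \left(1801370 - \frac{15}{4}\right) = \left(-3826038 - 3544 \sqrt{17}\right) \frac{7205465}{4} = - \frac{13784191448835}{2} - 6384041990 \sqrt{17}$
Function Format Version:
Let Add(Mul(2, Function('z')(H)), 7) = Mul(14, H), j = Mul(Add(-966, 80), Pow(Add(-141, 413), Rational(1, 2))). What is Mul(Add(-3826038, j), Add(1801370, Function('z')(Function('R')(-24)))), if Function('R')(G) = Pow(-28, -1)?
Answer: Add(Rational(-13784191448835, 2), Mul(-6384041990, Pow(17, Rational(1, 2)))) ≈ -6.9184e+12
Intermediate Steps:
Function('R')(G) = Rational(-1, 28)
j = Mul(-3544, Pow(17, Rational(1, 2))) (j = Mul(-886, Pow(272, Rational(1, 2))) = Mul(-886, Mul(4, Pow(17, Rational(1, 2)))) = Mul(-3544, Pow(17, Rational(1, 2))) ≈ -14612.)
Function('z')(H) = Add(Rational(-7, 2), Mul(7, H)) (Function('z')(H) = Add(Rational(-7, 2), Mul(Rational(1, 2), Mul(14, H))) = Add(Rational(-7, 2), Mul(7, H)))
Mul(Add(-3826038, j), Add(1801370, Function('z')(Function('R')(-24)))) = Mul(Add(-3826038, Mul(-3544, Pow(17, Rational(1, 2)))), Add(1801370, Add(Rational(-7, 2), Mul(7, Rational(-1, 28))))) = Mul(Add(-3826038, Mul(-3544, Pow(17, Rational(1, 2)))), Add(1801370, Add(Rational(-7, 2), Rational(-1, 4)))) = Mul(Add(-3826038, Mul(-3544, Pow(17, Rational(1, 2)))), Add(1801370, Rational(-15, 4))) = Mul(Add(-3826038, Mul(-3544, Pow(17, Rational(1, 2)))), Rational(7205465, 4)) = Add(Rational(-13784191448835, 2), Mul(-6384041990, Pow(17, Rational(1, 2))))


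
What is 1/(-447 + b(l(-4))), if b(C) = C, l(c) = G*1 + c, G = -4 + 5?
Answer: -1/450 ≈ -0.0022222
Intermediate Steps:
G = 1
l(c) = 1 + c (l(c) = 1*1 + c = 1 + c)
1/(-447 + b(l(-4))) = 1/(-447 + (1 - 4)) = 1/(-447 - 3) = 1/(-450) = -1/450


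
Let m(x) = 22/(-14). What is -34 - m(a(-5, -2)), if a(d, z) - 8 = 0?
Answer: -227/7 ≈ -32.429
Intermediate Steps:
a(d, z) = 8 (a(d, z) = 8 + 0 = 8)
m(x) = -11/7 (m(x) = 22*(-1/14) = -11/7)
-34 - m(a(-5, -2)) = -34 - 1*(-11/7) = -34 + 11/7 = -227/7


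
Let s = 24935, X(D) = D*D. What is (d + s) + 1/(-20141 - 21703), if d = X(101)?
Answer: 1470230783/41844 ≈ 35136.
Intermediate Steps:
X(D) = D²
d = 10201 (d = 101² = 10201)
(d + s) + 1/(-20141 - 21703) = (10201 + 24935) + 1/(-20141 - 21703) = 35136 + 1/(-41844) = 35136 - 1/41844 = 1470230783/41844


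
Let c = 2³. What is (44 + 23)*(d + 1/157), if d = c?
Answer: 84219/157 ≈ 536.43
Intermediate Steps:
c = 8
d = 8
(44 + 23)*(d + 1/157) = (44 + 23)*(8 + 1/157) = 67*(8 + 1/157) = 67*(1257/157) = 84219/157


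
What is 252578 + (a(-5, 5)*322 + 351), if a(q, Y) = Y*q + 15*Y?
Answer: 269029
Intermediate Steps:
a(q, Y) = 15*Y + Y*q
252578 + (a(-5, 5)*322 + 351) = 252578 + ((5*(15 - 5))*322 + 351) = 252578 + ((5*10)*322 + 351) = 252578 + (50*322 + 351) = 252578 + (16100 + 351) = 252578 + 16451 = 269029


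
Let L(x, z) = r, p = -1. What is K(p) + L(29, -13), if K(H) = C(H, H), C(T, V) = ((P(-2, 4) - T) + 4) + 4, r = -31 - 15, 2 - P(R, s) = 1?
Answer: -36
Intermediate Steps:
P(R, s) = 1 (P(R, s) = 2 - 1*1 = 2 - 1 = 1)
r = -46
L(x, z) = -46
C(T, V) = 9 - T (C(T, V) = ((1 - T) + 4) + 4 = (5 - T) + 4 = 9 - T)
K(H) = 9 - H
K(p) + L(29, -13) = (9 - 1*(-1)) - 46 = (9 + 1) - 46 = 10 - 46 = -36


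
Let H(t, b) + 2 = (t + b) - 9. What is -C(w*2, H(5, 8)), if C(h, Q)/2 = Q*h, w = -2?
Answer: 16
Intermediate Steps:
H(t, b) = -11 + b + t (H(t, b) = -2 + ((t + b) - 9) = -2 + ((b + t) - 9) = -2 + (-9 + b + t) = -11 + b + t)
C(h, Q) = 2*Q*h (C(h, Q) = 2*(Q*h) = 2*Q*h)
-C(w*2, H(5, 8)) = -2*(-11 + 8 + 5)*(-2*2) = -2*2*(-4) = -1*(-16) = 16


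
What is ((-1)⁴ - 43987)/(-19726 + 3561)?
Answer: 43986/16165 ≈ 2.7211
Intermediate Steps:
((-1)⁴ - 43987)/(-19726 + 3561) = (1 - 43987)/(-16165) = -43986*(-1/16165) = 43986/16165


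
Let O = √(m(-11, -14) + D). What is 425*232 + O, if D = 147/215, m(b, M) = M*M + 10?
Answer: 98600 + √9553955/215 ≈ 98614.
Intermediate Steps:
m(b, M) = 10 + M² (m(b, M) = M² + 10 = 10 + M²)
D = 147/215 (D = 147*(1/215) = 147/215 ≈ 0.68372)
O = √9553955/215 (O = √((10 + (-14)²) + 147/215) = √((10 + 196) + 147/215) = √(206 + 147/215) = √(44437/215) = √9553955/215 ≈ 14.376)
425*232 + O = 425*232 + √9553955/215 = 98600 + √9553955/215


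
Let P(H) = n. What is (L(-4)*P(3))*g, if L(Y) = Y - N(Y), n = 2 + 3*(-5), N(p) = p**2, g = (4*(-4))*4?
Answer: -16640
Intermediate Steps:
g = -64 (g = -16*4 = -64)
n = -13 (n = 2 - 15 = -13)
L(Y) = Y - Y**2
P(H) = -13
(L(-4)*P(3))*g = (-4*(1 - 1*(-4))*(-13))*(-64) = (-4*(1 + 4)*(-13))*(-64) = (-4*5*(-13))*(-64) = -20*(-13)*(-64) = 260*(-64) = -16640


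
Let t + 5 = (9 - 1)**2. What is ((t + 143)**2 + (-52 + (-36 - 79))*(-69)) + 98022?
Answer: 150349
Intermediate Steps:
t = 59 (t = -5 + (9 - 1)**2 = -5 + 8**2 = -5 + 64 = 59)
((t + 143)**2 + (-52 + (-36 - 79))*(-69)) + 98022 = ((59 + 143)**2 + (-52 + (-36 - 79))*(-69)) + 98022 = (202**2 + (-52 - 115)*(-69)) + 98022 = (40804 - 167*(-69)) + 98022 = (40804 + 11523) + 98022 = 52327 + 98022 = 150349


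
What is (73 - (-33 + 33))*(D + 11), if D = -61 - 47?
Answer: -7081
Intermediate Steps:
D = -108
(73 - (-33 + 33))*(D + 11) = (73 - (-33 + 33))*(-108 + 11) = (73 - 1*0)*(-97) = (73 + 0)*(-97) = 73*(-97) = -7081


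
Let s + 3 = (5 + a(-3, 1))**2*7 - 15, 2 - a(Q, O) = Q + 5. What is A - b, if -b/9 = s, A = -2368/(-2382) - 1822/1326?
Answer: 371817140/263211 ≈ 1412.6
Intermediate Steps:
a(Q, O) = -3 - Q (a(Q, O) = 2 - (Q + 5) = 2 - (5 + Q) = 2 + (-5 - Q) = -3 - Q)
s = 157 (s = -3 + ((5 + (-3 - 1*(-3)))**2*7 - 15) = -3 + ((5 + (-3 + 3))**2*7 - 15) = -3 + ((5 + 0)**2*7 - 15) = -3 + (5**2*7 - 15) = -3 + (25*7 - 15) = -3 + (175 - 15) = -3 + 160 = 157)
A = -100003/263211 (A = -2368*(-1/2382) - 1822*1/1326 = 1184/1191 - 911/663 = -100003/263211 ≈ -0.37993)
b = -1413 (b = -9*157 = -1413)
A - b = -100003/263211 - 1*(-1413) = -100003/263211 + 1413 = 371817140/263211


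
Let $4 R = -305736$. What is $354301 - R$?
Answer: $430735$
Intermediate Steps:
$R = -76434$ ($R = \frac{1}{4} \left(-305736\right) = -76434$)
$354301 - R = 354301 - -76434 = 354301 + 76434 = 430735$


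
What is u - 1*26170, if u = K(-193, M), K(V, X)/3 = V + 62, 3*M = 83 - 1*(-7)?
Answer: -26563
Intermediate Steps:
M = 30 (M = (83 - 1*(-7))/3 = (83 + 7)/3 = (⅓)*90 = 30)
K(V, X) = 186 + 3*V (K(V, X) = 3*(V + 62) = 3*(62 + V) = 186 + 3*V)
u = -393 (u = 186 + 3*(-193) = 186 - 579 = -393)
u - 1*26170 = -393 - 1*26170 = -393 - 26170 = -26563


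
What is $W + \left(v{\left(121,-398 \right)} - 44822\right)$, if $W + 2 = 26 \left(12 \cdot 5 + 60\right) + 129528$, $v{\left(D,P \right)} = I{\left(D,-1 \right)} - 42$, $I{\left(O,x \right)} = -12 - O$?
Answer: $87649$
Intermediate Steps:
$v{\left(D,P \right)} = -54 - D$ ($v{\left(D,P \right)} = \left(-12 - D\right) - 42 = -54 - D$)
$W = 132646$ ($W = -2 + \left(26 \left(12 \cdot 5 + 60\right) + 129528\right) = -2 + \left(26 \left(60 + 60\right) + 129528\right) = -2 + \left(26 \cdot 120 + 129528\right) = -2 + \left(3120 + 129528\right) = -2 + 132648 = 132646$)
$W + \left(v{\left(121,-398 \right)} - 44822\right) = 132646 - 44997 = 87649$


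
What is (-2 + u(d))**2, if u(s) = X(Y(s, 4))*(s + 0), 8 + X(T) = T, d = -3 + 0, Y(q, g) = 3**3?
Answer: 3481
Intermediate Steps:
Y(q, g) = 27
d = -3
X(T) = -8 + T
u(s) = 19*s (u(s) = (-8 + 27)*(s + 0) = 19*s)
(-2 + u(d))**2 = (-2 + 19*(-3))**2 = (-2 - 57)**2 = (-59)**2 = 3481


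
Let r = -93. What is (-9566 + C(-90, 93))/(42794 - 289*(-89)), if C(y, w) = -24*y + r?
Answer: -7499/68515 ≈ -0.10945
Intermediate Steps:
C(y, w) = -93 - 24*y (C(y, w) = -24*y - 93 = -93 - 24*y)
(-9566 + C(-90, 93))/(42794 - 289*(-89)) = (-9566 + (-93 - 24*(-90)))/(42794 - 289*(-89)) = (-9566 + (-93 + 2160))/(42794 + 25721) = (-9566 + 2067)/68515 = -7499*1/68515 = -7499/68515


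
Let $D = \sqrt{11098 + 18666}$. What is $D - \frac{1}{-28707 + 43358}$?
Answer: $- \frac{1}{14651} + 2 \sqrt{7441} \approx 172.52$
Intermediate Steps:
$D = 2 \sqrt{7441}$ ($D = \sqrt{29764} = 2 \sqrt{7441} \approx 172.52$)
$D - \frac{1}{-28707 + 43358} = 2 \sqrt{7441} - \frac{1}{-28707 + 43358} = 2 \sqrt{7441} - \frac{1}{14651} = - \frac{1}{14651} + 2 \sqrt{7441}$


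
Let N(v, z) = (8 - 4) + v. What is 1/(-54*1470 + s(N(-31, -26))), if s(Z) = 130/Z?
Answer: -27/2143390 ≈ -1.2597e-5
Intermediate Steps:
N(v, z) = 4 + v
1/(-54*1470 + s(N(-31, -26))) = 1/(-54*1470 + 130/(4 - 31)) = 1/(-79380 + 130/(-27)) = 1/(-79380 + 130*(-1/27)) = 1/(-79380 - 130/27) = 1/(-2143390/27) = -27/2143390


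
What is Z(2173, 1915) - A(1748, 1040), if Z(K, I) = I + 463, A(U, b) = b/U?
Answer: 1038926/437 ≈ 2377.4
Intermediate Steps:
Z(K, I) = 463 + I
Z(2173, 1915) - A(1748, 1040) = (463 + 1915) - 1040/1748 = 2378 - 1040/1748 = 2378 - 1*260/437 = 2378 - 260/437 = 1038926/437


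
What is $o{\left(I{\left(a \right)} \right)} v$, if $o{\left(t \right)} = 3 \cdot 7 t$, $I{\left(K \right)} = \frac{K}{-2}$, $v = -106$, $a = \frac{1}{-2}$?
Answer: $- \frac{1113}{2} \approx -556.5$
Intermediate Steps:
$a = - \frac{1}{2} \approx -0.5$
$I{\left(K \right)} = - \frac{K}{2}$ ($I{\left(K \right)} = K \left(- \frac{1}{2}\right) = - \frac{K}{2}$)
$o{\left(t \right)} = 21 t$
$o{\left(I{\left(a \right)} \right)} v = 21 \left(\left(- \frac{1}{2}\right) \left(- \frac{1}{2}\right)\right) \left(-106\right) = 21 \cdot \frac{1}{4} \left(-106\right) = \frac{21}{4} \left(-106\right) = - \frac{1113}{2}$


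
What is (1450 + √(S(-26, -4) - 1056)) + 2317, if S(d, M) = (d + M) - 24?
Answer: 3767 + I*√1110 ≈ 3767.0 + 33.317*I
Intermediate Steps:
S(d, M) = -24 + M + d (S(d, M) = (M + d) - 24 = -24 + M + d)
(1450 + √(S(-26, -4) - 1056)) + 2317 = (1450 + √((-24 - 4 - 26) - 1056)) + 2317 = (1450 + √(-54 - 1056)) + 2317 = (1450 + √(-1110)) + 2317 = (1450 + I*√1110) + 2317 = 3767 + I*√1110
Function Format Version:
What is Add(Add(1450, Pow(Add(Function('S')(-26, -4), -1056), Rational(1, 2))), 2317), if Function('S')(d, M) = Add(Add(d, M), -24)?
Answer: Add(3767, Mul(I, Pow(1110, Rational(1, 2)))) ≈ Add(3767.0, Mul(33.317, I))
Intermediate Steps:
Function('S')(d, M) = Add(-24, M, d) (Function('S')(d, M) = Add(Add(M, d), -24) = Add(-24, M, d))
Add(Add(1450, Pow(Add(Function('S')(-26, -4), -1056), Rational(1, 2))), 2317) = Add(Add(1450, Pow(Add(Add(-24, -4, -26), -1056), Rational(1, 2))), 2317) = Add(Add(1450, Pow(Add(-54, -1056), Rational(1, 2))), 2317) = Add(Add(1450, Pow(-1110, Rational(1, 2))), 2317) = Add(Add(1450, Mul(I, Pow(1110, Rational(1, 2)))), 2317) = Add(3767, Mul(I, Pow(1110, Rational(1, 2))))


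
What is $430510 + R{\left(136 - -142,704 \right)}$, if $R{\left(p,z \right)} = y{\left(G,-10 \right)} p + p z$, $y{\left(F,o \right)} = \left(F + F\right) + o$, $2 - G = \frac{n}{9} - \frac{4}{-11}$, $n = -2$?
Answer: $\frac{61823062}{99} \approx 6.2448 \cdot 10^{5}$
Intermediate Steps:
$G = \frac{184}{99}$ ($G = 2 - \left(- \frac{2}{9} - \frac{4}{-11}\right) = 2 - \left(\left(-2\right) \frac{1}{9} - - \frac{4}{11}\right) = 2 - \left(- \frac{2}{9} + \frac{4}{11}\right) = 2 - \frac{14}{99} = \frac{184}{99} \approx 1.8586$)
$y{\left(F,o \right)} = o + 2 F$ ($y{\left(F,o \right)} = 2 F + o = o + 2 F$)
$R{\left(p,z \right)} = - \frac{622 p}{99} + p z$ ($R{\left(p,z \right)} = \left(-10 + 2 \cdot \frac{184}{99}\right) p + p z = \left(-10 + \frac{368}{99}\right) p + p z = - \frac{622 p}{99} + p z$)
$430510 + R{\left(136 - -142,704 \right)} = 430510 + \frac{\left(136 - -142\right) \left(-622 + 99 \cdot 704\right)}{99} = 430510 + \frac{\left(136 + 142\right) \left(-622 + 69696\right)}{99} = 430510 + \frac{1}{99} \cdot 278 \cdot 69074 = 430510 + \frac{19202572}{99} = \frac{61823062}{99}$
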